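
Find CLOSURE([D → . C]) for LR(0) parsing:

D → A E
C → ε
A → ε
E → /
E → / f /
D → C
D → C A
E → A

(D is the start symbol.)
{ [C → .], [D → . C] }

Start with: [D → . C]
  [D → . C] has the dot before C: add [C → .]
No further items can be added.

CLOSURE = { [C → .], [D → . C] }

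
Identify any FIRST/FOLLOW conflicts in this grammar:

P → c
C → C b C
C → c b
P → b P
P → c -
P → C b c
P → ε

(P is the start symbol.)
No FIRST/FOLLOW conflicts.

A FIRST/FOLLOW conflict occurs when a non-terminal N has a nullable alternative N → β (β ⇒* ε) and another alternative N → α with FIRST(α) ∩ FOLLOW(N) ≠ ∅: on such a lookahead the parser cannot decide between expanding α and letting N vanish via β.

Nullable non-terminals: P.
FIRST sets used below: FIRST(C) = { 'c' }

P: nullable alternative(s) P → ε; FOLLOW(P) = { $ }
  P → c: FIRST \ {ε} = { 'c' } — disjoint from FOLLOW(P)
  P → b P: FIRST \ {ε} = { 'b' } — disjoint from FOLLOW(P)
  P → c -: FIRST \ {ε} = { 'c' } — disjoint from FOLLOW(P)
  P → C b c: FIRST \ {ε} = { 'c' } — disjoint from FOLLOW(P)
  P → ε: FIRST \ {ε} = { } — this is the only nullable alternative, skip

C has no nullable alternative, so no FIRST/FOLLOW check is needed there.

No FIRST/FOLLOW conflicts found.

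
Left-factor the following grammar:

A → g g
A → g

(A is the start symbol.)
Left-factoring transforms A → αβ₁ | αβ₂ into A → αA' and A' → β₁ | β₂
(α is the longest common prefix among the alternatives). Repeat until
no nonterminal has two alternatives with a common prefix.

Round 1: A has alternatives sharing prefix 'g'. Introduce A': A → g A'
  Add: A' → g
  Add: A' → ε

No remaining common prefixes — done.

Resulting grammar:
A → g A'
A' → g
A' → ε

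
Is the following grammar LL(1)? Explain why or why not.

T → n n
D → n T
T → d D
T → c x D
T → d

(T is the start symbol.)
For T:
  PREDICT(T → n n) = { 'n' }
  PREDICT(T → d D) = { 'd' }
  PREDICT(T → c x D) = { 'c' }
  PREDICT(T → d) = { 'd' }
D has a single production, so nothing to check there.

Conflict found: Predict set conflict for T: { 'd' }
The grammar is NOT LL(1).

Answer: No. Predict set conflict for T: { 'd' }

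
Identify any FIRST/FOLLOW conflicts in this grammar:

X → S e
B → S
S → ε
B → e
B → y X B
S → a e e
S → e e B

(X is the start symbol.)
Nullable non-terminals: B, S.
FIRST sets used below: FIRST(S) = { 'a', 'e', ε }

B: nullable alternative(s) B → S; FOLLOW(B) = { 'e' }
  B → S: FIRST \ {ε} = { 'a', 'e' } — this is the only nullable alternative, skip
  B → e: FIRST \ {ε} = { 'e' } — overlaps FOLLOW(B) on { 'e' }: CONFLICT
  B → y X B: FIRST \ {ε} = { 'y' } — disjoint from FOLLOW(B)

S: nullable alternative(s) S → ε; FOLLOW(S) = { 'e' }
  S → ε: FIRST \ {ε} = { } — this is the only nullable alternative, skip
  S → a e e: FIRST \ {ε} = { 'a' } — disjoint from FOLLOW(S)
  S → e e B: FIRST \ {ε} = { 'e' } — overlaps FOLLOW(S) on { 'e' }: CONFLICT

X has no nullable alternative, so no FIRST/FOLLOW check is needed there.

So the grammar has 2 FIRST/FOLLOW conflicts (marked CONFLICT above).

Answer: Yes. B → e with FOLLOW(B) on { 'e' }; S → e e B with FOLLOW(S) on { 'e' }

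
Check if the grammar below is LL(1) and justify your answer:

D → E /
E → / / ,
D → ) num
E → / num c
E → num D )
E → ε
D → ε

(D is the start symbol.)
No. Predict set conflict for D: { ')' }

Relevant sets:
  FIRST(E) = { '/', 'num', ε }
  FOLLOW(D) = { $, ')' }
  FOLLOW(E) = { '/' }

For D:
  PREDICT(D → E '/') = { '/', 'num' }
  PREDICT(D → ')' num) = { ')' }
  PREDICT(D → ε) = { $, ')' }
For E:
  PREDICT(E → '/' '/' ',') = { '/' }
  PREDICT(E → '/' num c) = { '/' }
  PREDICT(E → num D ')') = { 'num' }
  PREDICT(E → ε) = { '/' }

Conflict found: Predict set conflict for D: { ')' }
The grammar is NOT LL(1).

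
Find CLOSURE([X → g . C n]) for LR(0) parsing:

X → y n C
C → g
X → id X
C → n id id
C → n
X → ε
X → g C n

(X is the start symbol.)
To compute CLOSURE, for each item [A → α.Bβ] where B is a non-terminal, add [B → .γ] for all productions B → γ; repeat for the newly added items until nothing changes.

Start with: [X → g . C n]
  [X → g . C n] has the dot before C: add [C → . g], [C → . n id id], [C → . n]
No further items can be added.

CLOSURE = { [C → . g], [C → . n id id], [C → . n], [X → g . C n] }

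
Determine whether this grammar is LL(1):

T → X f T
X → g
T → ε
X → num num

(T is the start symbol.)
Relevant sets:
  FIRST(X) = { 'g', 'num' }
  FOLLOW(T) = { $ }

For T:
  PREDICT(T → X f T) = { 'g', 'num' }
  PREDICT(T → ε) = { $ }
For X:
  PREDICT(X → g) = { 'g' }
  PREDICT(X → num num) = { 'num' }

All predict sets are disjoint. The grammar IS LL(1).

Answer: Yes, the grammar is LL(1).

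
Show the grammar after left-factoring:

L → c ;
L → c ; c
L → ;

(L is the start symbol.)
L → c ; L'
L' → ε
L' → c
L → ;

Left-factoring transforms A → αβ₁ | αβ₂ into A → αA' and A' → β₁ | β₂
(α is the longest common prefix among the alternatives). Repeat until
no nonterminal has two alternatives with a common prefix.

Round 1: L has alternatives sharing prefix 'c ;'. Introduce L': L → c ; L'
  Add: L' → ε
  Add: L' → c

No remaining common prefixes — done.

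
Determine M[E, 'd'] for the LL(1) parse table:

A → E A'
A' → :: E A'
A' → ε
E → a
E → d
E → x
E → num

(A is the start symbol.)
E → d

To find M[E, 'd'], we find productions for E where 'd' is in the predict set (PREDICT(N → α) = (FIRST(α) \ {ε}) ∪ (FOLLOW(N) if α ⇒* ε)).

E → a: PREDICT = { 'a' }
E → d: PREDICT = { 'd' }
  'd' is in predict set, so this production goes in M[E, 'd']
E → x: PREDICT = { 'x' }
E → num: PREDICT = { 'num' }

M[E, 'd'] = E → d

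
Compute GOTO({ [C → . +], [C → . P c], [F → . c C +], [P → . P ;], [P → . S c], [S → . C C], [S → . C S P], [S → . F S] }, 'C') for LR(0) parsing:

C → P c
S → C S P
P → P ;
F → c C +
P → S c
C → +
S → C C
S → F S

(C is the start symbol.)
{ [C → . +], [C → . P c], [F → . c C +], [P → . P ;], [P → . S c], [S → . C C], [S → . C S P], [S → . F S], [S → C . C], [S → C . S P] }

GOTO(I, 'C') = CLOSURE({ [A → αX.β] : [A → α.Xβ] ∈ I, X = 'C' })

Items with dot before 'C', with the dot advanced:
  [S → . C C] → [S → C . C]
  [S → . C S P] → [S → C . S P]
Closure of the advanced items:
  [S → C . C] has the dot before C: add [C → . P c], [C → . +]
  [S → C . S P] has the dot before S: add [S → . C S P], [S → . C C], [S → . F S]
  [C → . P c] has the dot before P: add [P → . P ;], [P → . S c]
  [S → . F S] has the dot before F: add [F → . c C +]

GOTO = { [C → . +], [C → . P c], [F → . c C +], [P → . P ;], [P → . S c], [S → . C C], [S → . C S P], [S → . F S], [S → C . C], [S → C . S P] }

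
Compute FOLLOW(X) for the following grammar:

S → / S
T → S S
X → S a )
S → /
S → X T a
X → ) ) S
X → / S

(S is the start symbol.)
{ ')', '/' }

To compute FOLLOW(X), find every occurrence of X on a right-hand side N → α X β: add FIRST(β) \ {ε}, and if β is empty or nullable also add FOLLOW(N). Iterate to a fixed point.

In S → X T a: X is followed by T a, add FIRST(T a) \ {ε} = { ')', '/' }

Taking the union: FOLLOW(X) = { ')', '/' }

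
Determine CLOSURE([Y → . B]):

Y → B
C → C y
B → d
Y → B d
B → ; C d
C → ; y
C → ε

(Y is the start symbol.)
To compute CLOSURE, for each item [A → α.Bβ] where B is a non-terminal, add [B → .γ] for all productions B → γ; repeat for the newly added items until nothing changes.

Start with: [Y → . B]
  [Y → . B] has the dot before B: add [B → . d], [B → . ; C d]
No further items can be added.

CLOSURE = { [B → . ; C d], [B → . d], [Y → . B] }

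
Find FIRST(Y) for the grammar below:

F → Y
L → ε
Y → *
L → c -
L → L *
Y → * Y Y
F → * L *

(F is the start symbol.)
From Y → *:
  - '*' is a terminal: add '*' and stop
From Y → * Y Y:
  - '*' is a terminal: add '*' and stop

Collecting: FIRST(Y) = { '*' }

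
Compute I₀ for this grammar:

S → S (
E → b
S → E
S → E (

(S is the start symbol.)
{ [E → . b], [S → . E (], [S → . E], [S → . S (], [S' → . S] }

First, augment the grammar with S' → S
I₀ = CLOSURE({ [S' → . S] }):
  [S' → . S] has the dot before S: add [S → . S (], [S → . E], [S → . E (]
  [S → . E] has the dot before E: add [E → . b]
No further items can be added.

I₀ = { [E → . b], [S → . E (], [S → . E], [S → . S (], [S' → . S] }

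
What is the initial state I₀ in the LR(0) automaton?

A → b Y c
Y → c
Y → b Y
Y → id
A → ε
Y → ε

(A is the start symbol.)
{ [A → . b Y c], [A → .], [A' → . A] }

First, augment the grammar with A' → A
I₀ = CLOSURE({ [A' → . A] }):
  [A' → . A] has the dot before A: add [A → . b Y c], [A → .]
No further items can be added.

I₀ = { [A → . b Y c], [A → .], [A' → . A] }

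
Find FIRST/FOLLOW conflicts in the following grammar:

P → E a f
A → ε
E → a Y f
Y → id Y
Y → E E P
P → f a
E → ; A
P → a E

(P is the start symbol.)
No FIRST/FOLLOW conflicts.

A FIRST/FOLLOW conflict occurs when a non-terminal N has a nullable alternative N → β (β ⇒* ε) and another alternative N → α with FIRST(α) ∩ FOLLOW(N) ≠ ∅: on such a lookahead the parser cannot decide between expanding α and letting N vanish via β.

Nullable non-terminals: A.
A has a nullable alternative but only one production, so nothing to check.

E, P, Y have no nullable alternative, so no FIRST/FOLLOW check is needed there.

No FIRST/FOLLOW conflicts found.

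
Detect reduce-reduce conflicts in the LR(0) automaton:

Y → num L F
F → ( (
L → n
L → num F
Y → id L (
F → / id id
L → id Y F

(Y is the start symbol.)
No reduce-reduce conflicts

Augment with Y' → Y and build the canonical LR(0) collection (I0 = CLOSURE({[Y' → . Y]}), then GOTO on every symbol after a dot until no new states appear). It has 19 states:
  I0: { [Y → . id L (], [Y → . num L F], [Y' → . Y] }  — shift
  I1: { [Y' → Y .] }  — accept
  I2: { [L → . id Y F], [L → . n], [L → . num F], [Y → id . L (] }  — shift
  I3: { [L → . id Y F], [L → . n], [L → . num F], [Y → num . L F] }  — shift
  I4: { [F → . ( (], [F → . / id id], [Y → num L . F] }  — shift
  I5: { [L → id . Y F], [Y → . id L (], [Y → . num L F] }  — shift
  I6: { [L → n .] }  — reduce
  I7: { [F → . ( (], [F → . / id id], [L → num . F] }  — shift
  I8: { [F → ( . (] }  — shift
  I9: { [F → / . id id] }  — shift
  I10: { [L → num F .] }  — reduce
  I11: { [F → / id . id] }  — shift
  I12: { [F → / id id .] }  — reduce
  I13: { [F → ( ( .] }  — reduce
  I14: { [F → . ( (], [F → . / id id], [L → id Y . F] }  — shift
  I15: { [L → id Y F .] }  — reduce
  I16: { [Y → num L F .] }  — reduce
  I17: { [Y → id L . (] }  — shift
  I18: { [Y → id L ( .] }  — reduce

No state contains more than one complete item.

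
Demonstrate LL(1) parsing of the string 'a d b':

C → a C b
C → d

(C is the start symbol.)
LL(1) parsing maintains a stack (initially the start symbol over $) and the input. At each step: if the stack top is a terminal, match it against the current input token; if it is a non-terminal N, replace it with the RHS of M[N, lookahead] (the unique production whose predict set contains the lookahead).

Stack is shown with the top on the left.

Stack    Input    Action
------------------------
C $      a d b $  output C → a C b
a C b $  a d b $  match 'a'
C b $    d b $    output C → d
d b $    d b $    match 'd'
b $      b $      match 'b'
$        $        accept

The string is accepted.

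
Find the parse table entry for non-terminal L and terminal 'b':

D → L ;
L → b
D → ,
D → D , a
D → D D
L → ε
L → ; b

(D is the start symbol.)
L → b

To find M[L, 'b'], we find productions for L where 'b' is in the predict set (PREDICT(N → α) = (FIRST(α) \ {ε}) ∪ (FOLLOW(N) if α ⇒* ε)).

Relevant sets:
  FOLLOW(L) = { ';' }

L → b: PREDICT = { 'b' }
  'b' is in predict set, so this production goes in M[L, 'b']
L → ε: PREDICT = { ';' }
L → ; b: PREDICT = { ';' }

M[L, 'b'] = L → b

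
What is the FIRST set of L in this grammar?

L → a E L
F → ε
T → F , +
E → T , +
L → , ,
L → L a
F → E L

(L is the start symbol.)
To compute FIRST(L), examine every production with L on the left-hand side, reading each right-hand side left to right until a non-nullable symbol is reached.

From L → a E L:
  - a is a terminal: add 'a' and stop
From L → , ,:
  - ',' is a terminal: add ',' and stop
From L → L a:
  - L is the symbol being defined: contributes nothing new
    L is not nullable, so stop

Collecting: FIRST(L) = { ',', 'a' }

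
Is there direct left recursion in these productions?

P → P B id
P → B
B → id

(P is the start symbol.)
P → P B id: LEFT RECURSIVE (starts with P)
P → B: starts with B
B → id: starts with id

The grammar has direct left recursion on: P.

Answer: Yes, P is left-recursive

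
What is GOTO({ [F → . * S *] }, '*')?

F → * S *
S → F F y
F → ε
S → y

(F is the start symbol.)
GOTO(I, '*') = CLOSURE({ [A → αX.β] : [A → α.Xβ] ∈ I, X = '*' })

Items with dot before '*', with the dot advanced:
  [F → . * S *] → [F → * . S *]
Closure of the advanced items:
  [F → * . S *] has the dot before S: add [S → . F F y], [S → . y]
  [S → . F F y] has the dot before F: add [F → . * S *], [F → .]

GOTO = { [F → * . S *], [F → . * S *], [F → .], [S → . F F y], [S → . y] }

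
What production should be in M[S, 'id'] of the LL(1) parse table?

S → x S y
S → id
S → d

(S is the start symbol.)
S → id

To find M[S, 'id'], we find productions for S where 'id' is in the predict set (PREDICT(N → α) = (FIRST(α) \ {ε}) ∪ (FOLLOW(N) if α ⇒* ε)).

S → x S y: PREDICT = { 'x' }
S → id: PREDICT = { 'id' }
  'id' is in predict set, so this production goes in M[S, 'id']
S → d: PREDICT = { 'd' }

M[S, 'id'] = S → id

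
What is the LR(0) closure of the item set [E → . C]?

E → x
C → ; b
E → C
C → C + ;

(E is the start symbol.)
{ [C → . ; b], [C → . C + ;], [E → . C] }

To compute CLOSURE, for each item [A → α.Bβ] where B is a non-terminal, add [B → .γ] for all productions B → γ; repeat for the newly added items until nothing changes.

Start with: [E → . C]
  [E → . C] has the dot before C: add [C → . ; b], [C → . C + ;]
No further items can be added.

CLOSURE = { [C → . ; b], [C → . C + ;], [E → . C] }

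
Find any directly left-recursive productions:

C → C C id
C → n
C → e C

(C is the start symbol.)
Direct left recursion occurs when N → N α for some non-terminal N (the right-hand side begins with the left-hand side itself).

C → C C id: LEFT RECURSIVE (starts with C)
C → n: starts with n
C → e C: starts with e

The grammar has direct left recursion on: C.

Answer: Yes, C is left-recursive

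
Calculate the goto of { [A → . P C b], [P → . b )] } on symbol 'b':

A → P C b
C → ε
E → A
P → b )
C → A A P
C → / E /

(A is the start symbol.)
GOTO(I, 'b') = CLOSURE({ [A → αX.β] : [A → α.Xβ] ∈ I, X = 'b' })

Items with dot before 'b', with the dot advanced:
  [P → . b )] → [P → b . )]
Closure adds nothing (no advanced item has the dot before a non-terminal).

GOTO = { [P → b . )] }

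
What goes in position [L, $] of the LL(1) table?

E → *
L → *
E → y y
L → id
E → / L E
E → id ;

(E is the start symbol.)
To find M[L, $], we find productions for L where $ is in the predict set (PREDICT(N → α) = (FIRST(α) \ {ε}) ∪ (FOLLOW(N) if α ⇒* ε)).

L → *: PREDICT = { '*' }
L → id: PREDICT = { 'id' }

M[L, $] is empty (no production applies)

Answer: Empty (error entry)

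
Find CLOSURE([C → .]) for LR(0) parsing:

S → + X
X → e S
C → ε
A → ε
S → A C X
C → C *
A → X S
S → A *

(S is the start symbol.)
{ [C → .] }

To compute CLOSURE, for each item [A → α.Bβ] where B is a non-terminal, add [B → .γ] for all productions B → γ; repeat for the newly added items until nothing changes.

Start with: [C → .]
The dot is at the end, so nothing is added.

CLOSURE = { [C → .] }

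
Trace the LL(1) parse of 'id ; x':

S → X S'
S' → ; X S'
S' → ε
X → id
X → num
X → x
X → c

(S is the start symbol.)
Stack is shown with the top on the left.

Stack     Input     Action
--------------------------
S $       id ; x $  output S → X S'
X S' $    id ; x $  output X → id
id S' $   id ; x $  match 'id'
S' $      ; x $     output S' → ; X S'
; X S' $  ; x $     match ';'
X S' $    x $       output X → x
x S' $    x $       match 'x'
S' $      $         output S' → ε
$         $         accept

The string is accepted.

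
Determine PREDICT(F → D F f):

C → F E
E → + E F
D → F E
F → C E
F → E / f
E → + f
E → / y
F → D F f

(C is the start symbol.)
{ '+', '/' }

PREDICT(F → D F f) = (FIRST(RHS) \ {ε}) ∪ (FOLLOW(F) if ε ∈ FIRST(RHS), i.e. RHS ⇒* ε)
FIRST(D) = { '+', '/' }
FIRST(D F f) = { '+', '/' }
ε ∉ FIRST(D F f), so FOLLOW(F) is not added.
PREDICT(F → D F f) = { '+', '/' }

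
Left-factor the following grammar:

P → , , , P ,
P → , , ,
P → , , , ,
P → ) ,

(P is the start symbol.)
Left-factoring transforms A → αβ₁ | αβ₂ into A → αA' and A' → β₁ | β₂
(α is the longest common prefix among the alternatives). Repeat until
no nonterminal has two alternatives with a common prefix.

Round 1: P has alternatives sharing prefix ', , ,'. Introduce P': P → , , , P'
  Add: P' → P ,
  Add: P' → ε
  Add: P' → ,

No remaining common prefixes — done.

Resulting grammar:
P → , , , P'
P' → P ,
P' → ε
P' → ,
P → ) ,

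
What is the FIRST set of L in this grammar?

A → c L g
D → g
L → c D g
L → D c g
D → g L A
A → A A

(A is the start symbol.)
{ 'c', 'g' }

FIRST sets of the other non-terminals involved (by the same procedure, iterated to a fixed point):
  FIRST(D) = { 'g' }

From L → c D g:
  - c is a terminal: add 'c' and stop
From L → D c g:
  - D is a non-terminal: add FIRST(D) \ {ε} = { 'g' }
    D is not nullable, so stop

Collecting: FIRST(L) = { 'c', 'g' }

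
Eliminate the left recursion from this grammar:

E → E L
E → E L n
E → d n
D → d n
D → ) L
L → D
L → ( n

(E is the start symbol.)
E → d n E'
E' → L E'
E' → L n E'
E' → ε
D → d n
D → ) L
L → D
L → ( n

E is directly left-recursive. The standard transformation for
  A → A α₁ | ... | A α_m | β₁ | ... | β_n
is
  A  → β₁ A' | ... | β_n A'
  A' → α₁ A' | ... | α_m A' | ε

E → d n becomes E → d n E'
E → E L becomes E' → L E'
E → E L n becomes E' → L n E'
Add E' → ε

Productions for other non-terminals are unchanged:
  D → d n
  D → ) L
  L → D
  L → ( n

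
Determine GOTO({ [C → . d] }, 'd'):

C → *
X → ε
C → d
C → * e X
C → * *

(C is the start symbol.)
GOTO(I, 'd') = CLOSURE({ [A → αX.β] : [A → α.Xβ] ∈ I, X = 'd' })

Items with dot before 'd', with the dot advanced:
  [C → . d] → [C → d .]
Closure adds nothing (no advanced item has the dot before a non-terminal).

GOTO = { [C → d .] }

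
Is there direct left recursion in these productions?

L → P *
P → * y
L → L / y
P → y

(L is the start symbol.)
Yes, L is left-recursive

Direct left recursion occurs when N → N α for some non-terminal N (the right-hand side begins with the left-hand side itself).

L → P *: starts with P
P → * y: starts with '*'
L → L / y: LEFT RECURSIVE (starts with L)
P → y: starts with y

The grammar has direct left recursion on: L.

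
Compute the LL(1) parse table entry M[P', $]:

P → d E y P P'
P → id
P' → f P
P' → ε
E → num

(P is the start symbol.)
P' → ε

To find M[P', $], we find productions for P' where $ is in the predict set (PREDICT(N → α) = (FIRST(α) \ {ε}) ∪ (FOLLOW(N) if α ⇒* ε)).

Relevant sets:
  FOLLOW(P') = { $, 'f' }

P' → f P: PREDICT = { 'f' }
P' → ε: PREDICT = { $, 'f' }
  $ is in predict set, so this production goes in M[P', $]

M[P', $] = P' → ε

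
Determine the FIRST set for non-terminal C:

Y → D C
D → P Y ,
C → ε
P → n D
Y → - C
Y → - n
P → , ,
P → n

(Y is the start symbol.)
From C → ε:
  - ε-production, so ε ∈ FIRST(C)

Collecting: FIRST(C) = { ε }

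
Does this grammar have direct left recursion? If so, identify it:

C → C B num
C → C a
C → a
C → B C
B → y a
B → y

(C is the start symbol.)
C → C B num: LEFT RECURSIVE (starts with C)
C → C a: LEFT RECURSIVE (starts with C)
C → a: starts with a
C → B C: starts with B
B → y a: starts with y
B → y: starts with y

The grammar has direct left recursion on: C.

Answer: Yes, C is left-recursive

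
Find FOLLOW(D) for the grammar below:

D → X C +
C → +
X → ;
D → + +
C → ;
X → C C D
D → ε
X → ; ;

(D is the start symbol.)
{ $, '+', ';' }

D is the start symbol, so $ ∈ FOLLOW(D).
In X → C C D: D is at the end, add FOLLOW(X)

The FOLLOW sets referred to above (computed the same way, to a fixed point):
  FOLLOW(X) = { '+', ';' }

Taking the union: FOLLOW(D) = { $, '+', ';' }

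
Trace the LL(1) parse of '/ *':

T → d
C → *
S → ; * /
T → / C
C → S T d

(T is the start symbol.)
Stack is shown with the top on the left.

Stack  Input  Action
--------------------
T $    / * $  output T → / C
/ C $  / * $  match '/'
C $    * $    output C → *
* $    * $    match '*'
$      $      accept

The string is accepted.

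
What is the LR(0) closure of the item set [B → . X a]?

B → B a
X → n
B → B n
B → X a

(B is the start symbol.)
Start with: [B → . X a]
  [B → . X a] has the dot before X: add [X → . n]
No further items can be added.

CLOSURE = { [B → . X a], [X → . n] }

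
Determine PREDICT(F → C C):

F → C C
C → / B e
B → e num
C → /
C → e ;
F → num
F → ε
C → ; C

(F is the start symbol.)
{ '/', ';', 'e' }

PREDICT(F → C C) = (FIRST(RHS) \ {ε}) ∪ (FOLLOW(F) if ε ∈ FIRST(RHS), i.e. RHS ⇒* ε)
FIRST(C) = { '/', ';', 'e' }
FIRST(C C) = { '/', ';', 'e' }
ε ∉ FIRST(C C), so FOLLOW(F) is not added.
PREDICT(F → C C) = { '/', ';', 'e' }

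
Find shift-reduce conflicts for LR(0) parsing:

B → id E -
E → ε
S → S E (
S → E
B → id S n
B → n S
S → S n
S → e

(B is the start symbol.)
A shift-reduce conflict occurs when an LR(0) state has both:
  - a complete (reduce) item [A → α .] (dot at the end), and
  - a shift item [B → β . c γ] (dot before a terminal).

Augment with B' → B and build the canonical LR(0) collection (I0 = CLOSURE({[B' → . B]}), then GOTO on every symbol after a dot until no new states appear). It has 14 states:
  I0: { [B → . id E -], [B → . id S n], [B → . n S], [B' → . B] }  — shift
  I1: { [B' → B .] }  — accept
  I2: { [B → id . E -], [B → id . S n], [E → .], [S → . E], [S → . S E (], [S → . S n], [S → . e] }  — shift, reduce
  I3: { [B → n . S], [E → .], [S → . E], [S → . S E (], [S → . S n], [S → . e] }  — shift, reduce
  I4: { [S → E .] }  — reduce
  I5: { [B → n S .], [E → .], [S → S . E (], [S → S . n] }  — shift, 2 reduces
  I6: { [S → e .] }  — reduce
  I7: { [S → S E . (] }  — shift
  I8: { [S → S n .] }  — reduce
  I9: { [S → S E ( .] }  — reduce
  I10: { [B → id E . -], [S → E .] }  — shift, reduce
  I11: { [B → id S . n], [E → .], [S → S . E (], [S → S . n] }  — shift, reduce
  I12: { [B → id S n .], [S → S n .] }  — 2 reduces
  I13: { [B → id E - .] }  — reduce

I2 contains reduce item [E → .] and shift item [S → . e] — shift-reduce conflict.
I3 contains reduce item [E → .] and shift item [S → . e] — shift-reduce conflict.
I5 contains reduce items [B → n S .], [E → .] and shift item [S → S . n] — shift-reduce conflict.
I10 contains reduce item [S → E .] and shift item [B → id E . -] — shift-reduce conflict.
I11 contains reduce item [E → .] and shift items [B → id S . n], [S → S . n] — shift-reduce conflict.

Answer: Yes — I2: [E → .] vs [S → . e]; I3: [E → .] vs [S → . e]; I5: [B → n S .] vs [S → S . n]; I10: [S → E .] vs [B → id E . -]; I11: [E → .] vs [B → id S . n]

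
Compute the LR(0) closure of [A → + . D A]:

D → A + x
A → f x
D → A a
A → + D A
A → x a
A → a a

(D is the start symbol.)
Start with: [A → + . D A]
  [A → + . D A] has the dot before D: add [D → . A + x], [D → . A a]
  [D → . A + x] has the dot before A: add [A → . f x], [A → . + D A], [A → . x a], [A → . a a]
No further items can be added.

CLOSURE = { [A → + . D A], [A → . + D A], [A → . a a], [A → . f x], [A → . x a], [D → . A + x], [D → . A a] }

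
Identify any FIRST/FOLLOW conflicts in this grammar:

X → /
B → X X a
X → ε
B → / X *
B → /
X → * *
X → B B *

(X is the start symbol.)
A FIRST/FOLLOW conflict occurs when a non-terminal N has a nullable alternative N → β (β ⇒* ε) and another alternative N → α with FIRST(α) ∩ FOLLOW(N) ≠ ∅: on such a lookahead the parser cannot decide between expanding α and letting N vanish via β.

Nullable non-terminals: X.
FIRST sets used below: FIRST(B) = { '*', '/', 'a' }

X: nullable alternative(s) X → ε; FOLLOW(X) = { $, '*', '/', 'a' }
  X → /: FIRST \ {ε} = { '/' } — overlaps FOLLOW(X) on { '/' }: CONFLICT
  X → ε: FIRST \ {ε} = { } — this is the only nullable alternative, skip
  X → * *: FIRST \ {ε} = { '*' } — overlaps FOLLOW(X) on { '*' }: CONFLICT
  X → B B *: FIRST \ {ε} = { '*', '/', 'a' } — overlaps FOLLOW(X) on { '*', '/', 'a' }: CONFLICT

B has no nullable alternative, so no FIRST/FOLLOW check is needed there.

So the grammar has 3 FIRST/FOLLOW conflicts (marked CONFLICT above).

Answer: Yes. X → '/' with FOLLOW(X) on { '/' }; X → '*' '*' with FOLLOW(X) on { '*' }; X → B B '*' with FOLLOW(X) on { '*', '/', 'a' }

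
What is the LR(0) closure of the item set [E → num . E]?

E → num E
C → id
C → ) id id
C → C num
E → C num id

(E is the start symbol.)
{ [C → . ) id id], [C → . C num], [C → . id], [E → . C num id], [E → . num E], [E → num . E] }

Start with: [E → num . E]
  [E → num . E] has the dot before E: add [E → . num E], [E → . C num id]
  [E → . C num id] has the dot before C: add [C → . id], [C → . ) id id], [C → . C num]
No further items can be added.

CLOSURE = { [C → . ) id id], [C → . C num], [C → . id], [E → . C num id], [E → . num E], [E → num . E] }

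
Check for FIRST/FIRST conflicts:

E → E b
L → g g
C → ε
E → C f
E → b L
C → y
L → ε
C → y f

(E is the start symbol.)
Yes. E → E b / E → C f on { 'f', 'y' }; E → E b / E → b L on { 'b' }; C → y / C → y f on { 'y' }

FIRST sets of the non-terminals at (or reachable through a nullable prefix from) the front of some alternative:
  FIRST(E) = { 'b', 'f', 'y' }
  FIRST(C) = { 'y', ε }

Productions for E:
  E → E b: FIRST = { 'b', 'f', 'y' }
  E → C f: FIRST = { 'f', 'y' }
  E → b L: FIRST = { 'b' }
Productions for L:
  L → g g: FIRST = { 'g' }
  L → ε: FIRST = { ε }
Productions for C:
  C → ε: FIRST = { ε }
  C → y: FIRST = { 'y' }
  C → y f: FIRST = { 'y' }

Conflict for E: E → E b and E → C f
  Overlap: { 'f', 'y' }
Conflict for E: E → E b and E → b L
  Overlap: { 'b' }
Conflict for C: C → y and C → y f
  Overlap: { 'y' }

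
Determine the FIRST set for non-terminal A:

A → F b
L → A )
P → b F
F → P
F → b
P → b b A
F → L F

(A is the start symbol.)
{ 'b' }

To compute FIRST(A), examine every production with A on the left-hand side, reading each right-hand side left to right until a non-nullable symbol is reached.

FIRST sets of the other non-terminals involved (by the same procedure, iterated to a fixed point):
  FIRST(F) = { 'b' }

From A → F b:
  - F is a non-terminal: add FIRST(F) \ {ε} = { 'b' }
    F is not nullable, so stop

Collecting: FIRST(A) = { 'b' }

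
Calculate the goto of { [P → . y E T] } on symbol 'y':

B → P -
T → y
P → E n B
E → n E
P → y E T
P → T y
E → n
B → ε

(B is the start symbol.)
GOTO(I, 'y') = CLOSURE({ [A → αX.β] : [A → α.Xβ] ∈ I, X = 'y' })

Items with dot before 'y', with the dot advanced:
  [P → . y E T] → [P → y . E T]
Closure of the advanced items:
  [P → y . E T] has the dot before E: add [E → . n E], [E → . n]

GOTO = { [E → . n E], [E → . n], [P → y . E T] }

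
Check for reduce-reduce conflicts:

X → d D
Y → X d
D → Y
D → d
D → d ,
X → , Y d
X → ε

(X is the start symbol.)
Augment with X' → X and build the canonical LR(0) collection (I0 = CLOSURE({[X' → . X]}), then GOTO on every symbol after a dot until no new states appear). It has 12 states:
  I0: { [X → . , Y d], [X → . d D], [X → .], [X' → . X] }  — shift, reduce
  I1: { [X → , . Y d], [X → . , Y d], [X → . d D], [X → .], [Y → . X d] }  — shift, reduce
  I2: { [X' → X .] }  — accept
  I3: { [D → . Y], [D → . d ,], [D → . d], [X → . , Y d], [X → . d D], [X → .], [X → d . D], [Y → . X d] }  — shift, reduce
  I4: { [X → d D .] }  — reduce
  I5: { [Y → X . d] }  — shift
  I6: { [D → Y .] }  — reduce
  I7: { [D → . Y], [D → . d ,], [D → . d], [D → d . ,], [D → d .], [X → . , Y d], [X → . d D], [X → .], [X → d . D], [Y → . X d] }  — shift, 2 reduces
  I8: { [D → d , .], [X → , . Y d], [X → . , Y d], [X → . d D], [X → .], [Y → . X d] }  — shift, 2 reduces
  I9: { [X → , Y . d] }  — shift
  I10: { [X → , Y d .] }  — reduce
  I11: { [Y → X d .] }  — reduce

I7 contains complete items [D → d .], [X → .] — reduce-reduce conflict.
I8 contains complete items [D → d , .], [X → .] — reduce-reduce conflict.

Answer: Yes — I7: [D → d .] vs [X → .]; I8: [D → d , .] vs [X → .]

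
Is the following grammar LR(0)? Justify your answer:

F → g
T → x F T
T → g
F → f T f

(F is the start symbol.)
Yes, the grammar is LR(0)

A grammar is LR(0) if no state in the canonical LR(0) collection has:
  - both a shift item (dot before a terminal) and a complete item (shift-reduce conflict), or
  - two or more complete items (reduce-reduce conflict; the accept item [F' → F .] counts as a complete item here).

Augment with F' → F and build the canonical LR(0) collection (I0 = CLOSURE({[F' → . F]}), then GOTO on every symbol after a dot until no new states appear). It has 10 states:
  I0: { [F → . f T f], [F → . g], [F' → . F] }  — shift
  I1: { [F' → F .] }  — accept
  I2: { [F → f . T f], [T → . g], [T → . x F T] }  — shift
  I3: { [F → g .] }  — reduce
  I4: { [F → f T . f] }  — shift
  I5: { [T → g .] }  — reduce
  I6: { [F → . f T f], [F → . g], [T → x . F T] }  — shift
  I7: { [T → . g], [T → . x F T], [T → x F . T] }  — shift
  I8: { [T → x F T .] }  — reduce
  I9: { [F → f T f .] }  — reduce

Every state is either a pure shift/goto state or contains exactly one complete item and nothing to shift — no conflicts. The grammar is LR(0).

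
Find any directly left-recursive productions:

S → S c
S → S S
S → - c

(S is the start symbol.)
Direct left recursion occurs when N → N α for some non-terminal N (the right-hand side begins with the left-hand side itself).

S → S c: LEFT RECURSIVE (starts with S)
S → S S: LEFT RECURSIVE (starts with S)
S → - c: starts with '-'

The grammar has direct left recursion on: S.

Answer: Yes, S is left-recursive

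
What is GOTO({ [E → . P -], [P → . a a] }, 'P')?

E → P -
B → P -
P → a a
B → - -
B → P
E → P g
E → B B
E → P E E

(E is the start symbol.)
{ [E → P . -] }

GOTO(I, 'P') = CLOSURE({ [A → αX.β] : [A → α.Xβ] ∈ I, X = 'P' })

Items with dot before 'P', with the dot advanced:
  [E → . P -] → [E → P . -]
Closure adds nothing (no advanced item has the dot before a non-terminal).

GOTO = { [E → P . -] }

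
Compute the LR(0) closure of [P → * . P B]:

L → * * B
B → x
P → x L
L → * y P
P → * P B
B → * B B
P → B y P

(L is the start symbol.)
{ [B → . * B B], [B → . x], [P → * . P B], [P → . * P B], [P → . B y P], [P → . x L] }

To compute CLOSURE, for each item [A → α.Bβ] where B is a non-terminal, add [B → .γ] for all productions B → γ; repeat for the newly added items until nothing changes.

Start with: [P → * . P B]
  [P → * . P B] has the dot before P: add [P → . x L], [P → . * P B], [P → . B y P]
  [P → . B y P] has the dot before B: add [B → . x], [B → . * B B]
No further items can be added.

CLOSURE = { [B → . * B B], [B → . x], [P → * . P B], [P → . * P B], [P → . B y P], [P → . x L] }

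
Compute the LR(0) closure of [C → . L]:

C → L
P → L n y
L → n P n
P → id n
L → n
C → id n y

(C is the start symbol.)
Start with: [C → . L]
  [C → . L] has the dot before L: add [L → . n P n], [L → . n]
No further items can be added.

CLOSURE = { [C → . L], [L → . n P n], [L → . n] }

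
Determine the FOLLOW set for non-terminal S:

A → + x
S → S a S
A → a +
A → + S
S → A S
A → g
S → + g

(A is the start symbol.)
To compute FOLLOW(S), find every occurrence of S on a right-hand side N → α S β: add FIRST(β) \ {ε}, and if β is empty or nullable also add FOLLOW(N). Iterate to a fixed point.

In S → S a S: S is followed by a S, add FIRST(a S) \ {ε} = { 'a' }
In S → S a S: S is at the end; this adds FOLLOW(S) to itself — nothing new
In A → + S: S is at the end, add FOLLOW(A)
In S → A S: S is at the end; this adds FOLLOW(S) to itself — nothing new

The FOLLOW sets referred to above (computed the same way, to a fixed point):
  FOLLOW(A) = { $, '+', 'a', 'g' }

Taking the union: FOLLOW(S) = { $, '+', 'a', 'g' }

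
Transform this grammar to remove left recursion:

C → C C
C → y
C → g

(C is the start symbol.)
C → y C'
C → g C'
C' → C C'
C' → ε

C is directly left-recursive. The standard transformation for
  A → A α₁ | ... | A α_m | β₁ | ... | β_n
is
  A  → β₁ A' | ... | β_n A'
  A' → α₁ A' | ... | α_m A' | ε

C → y becomes C → y C'
C → g becomes C → g C'
C → C C becomes C' → C C'
Add C' → ε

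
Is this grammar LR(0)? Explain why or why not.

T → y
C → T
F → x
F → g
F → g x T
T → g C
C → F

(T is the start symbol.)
No. Shift-reduce conflict between [F → g .] and [F → . g]

A grammar is LR(0) if no state in the canonical LR(0) collection has:
  - both a shift item (dot before a terminal) and a complete item (shift-reduce conflict), or
  - two or more complete items (reduce-reduce conflict; the accept item [T' → T .] counts as a complete item here).

Augment with T' → T and build the canonical LR(0) collection (I0 = CLOSURE({[T' → . T]}), then GOTO on every symbol after a dot until no new states appear). It has 11 states:
  I0: { [T → . g C], [T → . y], [T' → . T] }  — shift
  I1: { [T' → T .] }  — accept
  I2: { [C → . F], [C → . T], [F → . g x T], [F → . g], [F → . x], [T → . g C], [T → . y], [T → g . C] }  — shift
  I3: { [T → y .] }  — reduce
  I4: { [T → g C .] }  — reduce
  I5: { [C → F .] }  — reduce
  I6: { [C → T .] }  — reduce
  I7: { [C → . F], [C → . T], [F → . g x T], [F → . g], [F → . x], [F → g . x T], [F → g .], [T → . g C], [T → . y], [T → g . C] }  — shift, reduce
  I8: { [F → x .] }  — reduce
  I9: { [F → g x . T], [F → x .], [T → . g C], [T → . y] }  — shift, reduce
  I10: { [F → g x T .] }  — reduce

Conflict in state I7:
  Shift-reduce conflict between [F → g .] and [F → . g]
So the grammar is NOT LR(0).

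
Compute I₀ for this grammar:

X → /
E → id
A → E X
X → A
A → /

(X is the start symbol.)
{ [A → . /], [A → . E X], [E → . id], [X → . /], [X → . A], [X' → . X] }

First, augment the grammar with X' → X
I₀ = CLOSURE({ [X' → . X] }):
  [X' → . X] has the dot before X: add [X → . /], [X → . A]
  [X → . A] has the dot before A: add [A → . E X], [A → . /]
  [A → . E X] has the dot before E: add [E → . id]
No further items can be added.

I₀ = { [A → . /], [A → . E X], [E → . id], [X → . /], [X → . A], [X' → . X] }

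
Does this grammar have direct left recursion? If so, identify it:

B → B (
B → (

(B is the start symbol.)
Yes, B is left-recursive

B → B (: LEFT RECURSIVE (starts with B)
B → (: starts with '('

The grammar has direct left recursion on: B.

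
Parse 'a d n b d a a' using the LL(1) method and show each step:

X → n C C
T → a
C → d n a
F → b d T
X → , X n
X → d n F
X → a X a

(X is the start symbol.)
LL(1) parsing maintains a stack (initially the start symbol over $) and the input. At each step: if the stack top is a terminal, match it against the current input token; if it is a non-terminal N, replace it with the RHS of M[N, lookahead] (the unique production whose predict set contains the lookahead).

Stack is shown with the top on the left.

Stack      Input            Action
----------------------------------
X $        a d n b d a a $  output X → a X a
a X a $    a d n b d a a $  match 'a'
X a $      d n b d a a $    output X → d n F
d n F a $  d n b d a a $    match 'd'
n F a $    n b d a a $      match 'n'
F a $      b d a a $        output F → b d T
b d T a $  b d a a $        match 'b'
d T a $    d a a $          match 'd'
T a $      a a $            output T → a
a a $      a a $            match 'a'
a $        a $              match 'a'
$          $                accept

The string is accepted.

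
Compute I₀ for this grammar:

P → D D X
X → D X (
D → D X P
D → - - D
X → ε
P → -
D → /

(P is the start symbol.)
{ [D → . - - D], [D → . /], [D → . D X P], [P → . -], [P → . D D X], [P' → . P] }

First, augment the grammar with P' → P
I₀ = CLOSURE({ [P' → . P] }):
  [P' → . P] has the dot before P: add [P → . D D X], [P → . -]
  [P → . D D X] has the dot before D: add [D → . D X P], [D → . - - D], [D → . /]
No further items can be added.

I₀ = { [D → . - - D], [D → . /], [D → . D X P], [P → . -], [P → . D D X], [P' → . P] }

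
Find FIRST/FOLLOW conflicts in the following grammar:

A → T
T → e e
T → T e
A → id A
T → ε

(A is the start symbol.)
A FIRST/FOLLOW conflict occurs when a non-terminal N has a nullable alternative N → β (β ⇒* ε) and another alternative N → α with FIRST(α) ∩ FOLLOW(N) ≠ ∅: on such a lookahead the parser cannot decide between expanding α and letting N vanish via β.

Nullable non-terminals: A, T.
FIRST sets used below: FIRST(T) = { 'e', ε }

A: nullable alternative(s) A → T; FOLLOW(A) = { $ }
  A → T: FIRST \ {ε} = { 'e' } — this is the only nullable alternative, skip
  A → id A: FIRST \ {ε} = { 'id' } — disjoint from FOLLOW(A)

T: nullable alternative(s) T → ε; FOLLOW(T) = { $, 'e' }
  T → e e: FIRST \ {ε} = { 'e' } — overlaps FOLLOW(T) on { 'e' }: CONFLICT
  T → T e: FIRST \ {ε} = { 'e' } — overlaps FOLLOW(T) on { 'e' }: CONFLICT
  T → ε: FIRST \ {ε} = { } — this is the only nullable alternative, skip

So the grammar has 2 FIRST/FOLLOW conflicts (marked CONFLICT above).

Answer: Yes. T → e e with FOLLOW(T) on { 'e' }; T → T e with FOLLOW(T) on { 'e' }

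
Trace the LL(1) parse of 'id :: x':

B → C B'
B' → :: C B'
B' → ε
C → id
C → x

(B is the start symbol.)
Stack is shown with the top on the left.

Stack      Input      Action
----------------------------
B $        id :: x $  output B → C B'
C B' $     id :: x $  output C → id
id B' $    id :: x $  match 'id'
B' $       :: x $     output B' → :: C B'
:: C B' $  :: x $     match '::'
C B' $     x $        output C → x
x B' $     x $        match 'x'
B' $       $          output B' → ε
$          $          accept

The string is accepted.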